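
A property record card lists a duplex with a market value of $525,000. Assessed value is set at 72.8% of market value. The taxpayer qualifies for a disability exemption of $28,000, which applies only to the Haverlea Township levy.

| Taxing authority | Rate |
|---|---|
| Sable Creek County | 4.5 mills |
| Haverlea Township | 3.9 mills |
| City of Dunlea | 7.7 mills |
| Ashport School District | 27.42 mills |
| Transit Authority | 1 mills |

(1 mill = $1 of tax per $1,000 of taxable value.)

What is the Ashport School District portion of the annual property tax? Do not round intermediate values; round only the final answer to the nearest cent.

$10,479.92

Assessed value = $525,000 × 0.728 = $382,200
Ashport School District taxable value = $382,200 (exemption does not apply)
Ashport School District levy = $382,200 × 0.02742 = $10,479.924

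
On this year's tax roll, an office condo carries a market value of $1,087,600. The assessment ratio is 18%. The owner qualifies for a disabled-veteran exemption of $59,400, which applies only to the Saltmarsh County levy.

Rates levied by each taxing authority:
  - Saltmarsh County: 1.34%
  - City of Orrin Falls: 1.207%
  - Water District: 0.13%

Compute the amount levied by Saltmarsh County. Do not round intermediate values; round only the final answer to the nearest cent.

$1,827.33

Assessed value = $1,087,600 × 0.18 = $195,768
Saltmarsh County taxable value = $195,768 − $59,400 = $136,368
Saltmarsh County levy = $136,368 × 0.0134 = $1,827.3312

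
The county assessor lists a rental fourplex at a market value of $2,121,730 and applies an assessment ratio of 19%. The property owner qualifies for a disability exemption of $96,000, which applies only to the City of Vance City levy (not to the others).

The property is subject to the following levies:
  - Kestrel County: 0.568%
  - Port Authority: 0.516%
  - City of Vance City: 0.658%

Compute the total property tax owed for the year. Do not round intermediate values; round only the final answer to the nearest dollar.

$6,391

Assessed value = $2,121,730 × 0.19 = $403,128.7
Kestrel County: $403,128.7 × 0.00568 = $2,289.771016
Port Authority: $403,128.7 × 0.00516 = $2,080.144092
City of Vance City: ($403,128.7 − $96,000) × 0.00658 = $307,128.7 × 0.00658 = $2,020.906846
Total = $6,390.821954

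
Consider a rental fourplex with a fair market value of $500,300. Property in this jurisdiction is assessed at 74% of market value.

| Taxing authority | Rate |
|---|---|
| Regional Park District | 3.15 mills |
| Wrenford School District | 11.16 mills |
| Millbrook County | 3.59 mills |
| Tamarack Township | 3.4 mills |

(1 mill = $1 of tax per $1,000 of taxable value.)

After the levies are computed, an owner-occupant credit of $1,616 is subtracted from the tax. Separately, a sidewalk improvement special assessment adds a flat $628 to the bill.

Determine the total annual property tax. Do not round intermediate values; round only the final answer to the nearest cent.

$6,897.73

Assessed value = $500,300 × 0.74 = $370,222
Regional Park District: $370,222 × 0.00315 = $1,166.1993
Wrenford School District: $370,222 × 0.01116 = $4,131.67752
Millbrook County: $370,222 × 0.00359 = $1,329.09698
Tamarack Township: $370,222 × 0.0034 = $1,258.7548
Levies subtotal = $7,885.7286
After credit = $7,885.7286 − $1,616 = $6,269.7286
Total = $6,269.7286 + $628 = $6,897.7286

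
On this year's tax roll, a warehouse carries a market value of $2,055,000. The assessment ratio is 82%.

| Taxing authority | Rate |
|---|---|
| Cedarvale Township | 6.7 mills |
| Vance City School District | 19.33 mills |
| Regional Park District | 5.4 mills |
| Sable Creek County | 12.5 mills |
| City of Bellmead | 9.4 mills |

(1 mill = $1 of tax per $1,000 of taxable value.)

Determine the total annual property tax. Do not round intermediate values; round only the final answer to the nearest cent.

Assessed value = $2,055,000 × 0.82 = $1,685,100
Cedarvale Township: $1,685,100 × 0.0067 = $11,290.17
Vance City School District: $1,685,100 × 0.01933 = $32,572.983
Regional Park District: $1,685,100 × 0.0054 = $9,099.54
Sable Creek County: $1,685,100 × 0.0125 = $21,063.75
City of Bellmead: $1,685,100 × 0.0094 = $15,839.94
Total = $11,290.17 + $32,572.983 + $9,099.54 + $21,063.75 + $15,839.94 = $89,866.383

$89,866.38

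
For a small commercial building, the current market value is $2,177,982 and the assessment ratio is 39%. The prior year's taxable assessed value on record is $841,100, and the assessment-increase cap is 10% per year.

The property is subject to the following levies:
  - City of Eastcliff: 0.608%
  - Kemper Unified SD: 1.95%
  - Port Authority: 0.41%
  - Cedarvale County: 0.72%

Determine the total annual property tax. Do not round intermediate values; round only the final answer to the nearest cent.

$31,326.35

Uncapped assessed value = $2,177,982 × 0.39 = $849,412.98
Cap limit = $841,100 × 1.1 = $925,210
Taxable assessed value = min($849,412.98, $925,210) = $849,412.98 (cap does not bind)
City of Eastcliff: $849,412.98 × 0.00608 = $5,164.4309184
Kemper Unified SD: $849,412.98 × 0.0195 = $16,563.55311
Port Authority: $849,412.98 × 0.0041 = $3,482.593218
Cedarvale County: $849,412.98 × 0.0072 = $6,115.773456
Total = $31,326.3507024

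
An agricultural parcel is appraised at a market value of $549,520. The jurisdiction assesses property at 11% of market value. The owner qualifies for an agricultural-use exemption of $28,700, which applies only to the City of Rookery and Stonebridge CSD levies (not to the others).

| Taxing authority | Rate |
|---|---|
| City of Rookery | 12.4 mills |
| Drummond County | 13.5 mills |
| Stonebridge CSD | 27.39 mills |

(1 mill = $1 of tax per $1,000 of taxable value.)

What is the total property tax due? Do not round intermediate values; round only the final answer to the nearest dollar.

$2,079

Assessed value = $549,520 × 0.11 = $60,447.2
City of Rookery: ($60,447.2 − $28,700) × 0.0124 = $31,747.2 × 0.0124 = $393.66528
Drummond County: $60,447.2 × 0.0135 = $816.0372
Stonebridge CSD: ($60,447.2 − $28,700) × 0.02739 = $31,747.2 × 0.02739 = $869.555808
Total = $2,079.258288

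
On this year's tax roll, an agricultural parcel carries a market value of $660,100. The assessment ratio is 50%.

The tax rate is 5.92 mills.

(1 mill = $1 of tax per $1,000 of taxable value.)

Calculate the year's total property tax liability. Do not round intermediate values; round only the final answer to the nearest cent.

$1,953.90

Assessed value = $660,100 × 0.5 = $330,050
Tax = $330,050 × 0.00592 = $1,953.896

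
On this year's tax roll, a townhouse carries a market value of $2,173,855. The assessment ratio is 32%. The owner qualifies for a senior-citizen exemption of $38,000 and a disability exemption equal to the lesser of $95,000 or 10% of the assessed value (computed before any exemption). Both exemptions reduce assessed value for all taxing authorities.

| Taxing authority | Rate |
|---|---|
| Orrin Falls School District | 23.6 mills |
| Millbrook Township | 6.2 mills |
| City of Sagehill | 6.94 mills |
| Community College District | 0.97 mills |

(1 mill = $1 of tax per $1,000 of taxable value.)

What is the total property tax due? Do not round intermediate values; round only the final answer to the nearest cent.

$22,176.13

Assessed value = $2,173,855 × 0.32 = $695,633.6
Disability exemption = min($95,000, 10% × $695,633.6) = min($95,000, $69,563.36) = $69,563.36 (percentage binds)
Taxable value = $695,633.6 − $38,000 − $69,563.36 = $588,070.24
Orrin Falls School District: $588,070.24 × 0.0236 = $13,878.457664
Millbrook Township: $588,070.24 × 0.0062 = $3,646.035488
City of Sagehill: $588,070.24 × 0.00694 = $4,081.2074656
Community College District: $588,070.24 × 0.00097 = $570.4281328
Total = $22,176.1287504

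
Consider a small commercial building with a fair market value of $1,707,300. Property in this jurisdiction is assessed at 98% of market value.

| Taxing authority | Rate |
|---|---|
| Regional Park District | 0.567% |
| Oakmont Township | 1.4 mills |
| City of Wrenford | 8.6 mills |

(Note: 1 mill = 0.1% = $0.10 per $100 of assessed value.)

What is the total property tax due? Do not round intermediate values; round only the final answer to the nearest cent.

$26,218.32

Assessed value = $1,707,300 × 0.98 = $1,673,154
Regional Park District: $1,673,154 × 0.00567 = $9,486.78318
Oakmont Township: $1,673,154 × 0.0014 = $2,342.4156
City of Wrenford: $1,673,154 × 0.0086 = $14,389.1244
Total = $26,218.32318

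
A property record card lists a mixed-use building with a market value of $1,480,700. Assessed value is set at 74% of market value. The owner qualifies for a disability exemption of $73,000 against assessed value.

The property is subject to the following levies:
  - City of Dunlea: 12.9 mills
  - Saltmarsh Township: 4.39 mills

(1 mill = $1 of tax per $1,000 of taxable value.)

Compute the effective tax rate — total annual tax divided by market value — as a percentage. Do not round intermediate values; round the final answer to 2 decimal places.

1.19%

Assessed value = $1,480,700 × 0.74 = $1,095,718
Taxable value = $1,095,718 − $73,000 = $1,022,718
City of Dunlea: $1,022,718 × 0.0129 = $13,193.0622
Saltmarsh Township: $1,022,718 × 0.00439 = $4,489.73202
Total tax = $17,682.79422
Effective rate = $17,682.79422 ÷ $1,480,700 = 1.19% of market value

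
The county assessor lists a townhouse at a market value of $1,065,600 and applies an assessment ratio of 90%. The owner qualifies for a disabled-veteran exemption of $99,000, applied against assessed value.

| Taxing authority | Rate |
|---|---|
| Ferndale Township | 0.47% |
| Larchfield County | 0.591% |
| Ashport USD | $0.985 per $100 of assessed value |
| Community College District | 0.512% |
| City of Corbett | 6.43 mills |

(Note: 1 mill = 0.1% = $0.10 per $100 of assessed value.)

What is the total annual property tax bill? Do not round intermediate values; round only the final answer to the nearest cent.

$27,529.88

Assessed value = $1,065,600 × 0.9 = $959,040
Taxable value = $959,040 − $99,000 = $860,040
Ferndale Township: $860,040 × 0.0047 = $4,042.188
Larchfield County: $860,040 × 0.00591 = $5,082.8364
Ashport USD: $860,040 × 0.00985 = $8,471.394
Community College District: $860,040 × 0.00512 = $4,403.4048
City of Corbett: $860,040 × 0.00643 = $5,530.0572
Total = $27,529.8804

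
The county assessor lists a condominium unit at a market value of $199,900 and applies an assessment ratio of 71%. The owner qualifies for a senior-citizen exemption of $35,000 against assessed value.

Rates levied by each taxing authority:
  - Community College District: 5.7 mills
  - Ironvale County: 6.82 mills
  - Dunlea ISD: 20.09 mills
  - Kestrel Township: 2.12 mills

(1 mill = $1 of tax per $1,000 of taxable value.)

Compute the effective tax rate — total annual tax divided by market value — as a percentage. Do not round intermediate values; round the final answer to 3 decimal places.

1.858%

Assessed value = $199,900 × 0.71 = $141,929
Taxable value = $141,929 − $35,000 = $106,929
Community College District: $106,929 × 0.0057 = $609.4953
Ironvale County: $106,929 × 0.00682 = $729.25578
Dunlea ISD: $106,929 × 0.02009 = $2,148.20361
Kestrel Township: $106,929 × 0.00212 = $226.68948
Total tax = $3,713.64417
Effective rate = $3,713.64417 ÷ $199,900 = 1.858% of market value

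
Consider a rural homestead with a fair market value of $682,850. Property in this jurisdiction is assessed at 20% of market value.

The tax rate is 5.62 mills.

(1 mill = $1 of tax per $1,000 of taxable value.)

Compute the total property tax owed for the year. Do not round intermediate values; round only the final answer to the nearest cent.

Assessed value = $682,850 × 0.2 = $136,570
Tax = $136,570 × 0.00562 = $767.5234

$767.52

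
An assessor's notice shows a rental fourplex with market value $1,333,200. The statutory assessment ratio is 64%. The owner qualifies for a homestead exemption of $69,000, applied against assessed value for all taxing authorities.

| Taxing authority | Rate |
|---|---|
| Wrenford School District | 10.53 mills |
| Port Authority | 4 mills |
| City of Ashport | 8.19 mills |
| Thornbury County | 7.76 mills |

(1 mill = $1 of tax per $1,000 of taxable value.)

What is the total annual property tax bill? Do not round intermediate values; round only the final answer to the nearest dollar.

Assessed value = $1,333,200 × 0.64 = $853,248
Taxable value = $853,248 − $69,000 = $784,248
Wrenford School District: $784,248 × 0.01053 = $8,258.13144
Port Authority: $784,248 × 0.004 = $3,136.992
City of Ashport: $784,248 × 0.00819 = $6,422.99112
Thornbury County: $784,248 × 0.00776 = $6,085.76448
Total = $8,258.13144 + $3,136.992 + $6,422.99112 + $6,085.76448 = $23,903.87904

$23,904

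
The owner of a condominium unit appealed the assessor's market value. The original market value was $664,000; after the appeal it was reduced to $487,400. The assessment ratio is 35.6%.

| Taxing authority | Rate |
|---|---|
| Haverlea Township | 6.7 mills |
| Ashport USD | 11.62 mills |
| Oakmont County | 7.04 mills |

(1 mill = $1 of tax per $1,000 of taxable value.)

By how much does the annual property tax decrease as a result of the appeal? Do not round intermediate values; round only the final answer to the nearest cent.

$1,594.37

Old assessed value = $664,000 × 0.356 = $236,384
New assessed value = $487,400 × 0.356 = $173,514.4
Combined rate = 0.0067 + 0.01162 + 0.00704 = 0.02536
Old tax = $236,384 × 0.02536 = $5,994.69824
New tax = $173,514.4 × 0.02536 = $4,400.325184
Reduction = $5,994.69824 − $4,400.325184 = $1,594.373056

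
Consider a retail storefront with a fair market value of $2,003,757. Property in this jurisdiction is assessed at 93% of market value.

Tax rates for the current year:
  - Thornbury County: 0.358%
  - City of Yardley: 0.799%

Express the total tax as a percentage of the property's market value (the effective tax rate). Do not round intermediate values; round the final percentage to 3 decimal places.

1.076%

Assessed value = $2,003,757 × 0.93 = $1,863,494.01
Thornbury County: $1,863,494.01 × 0.00358 = $6,671.3085558
City of Yardley: $1,863,494.01 × 0.00799 = $14,889.3171399
Total tax = $21,560.6256957
Effective rate = $21,560.6256957 ÷ $2,003,757 = 1.076% of market value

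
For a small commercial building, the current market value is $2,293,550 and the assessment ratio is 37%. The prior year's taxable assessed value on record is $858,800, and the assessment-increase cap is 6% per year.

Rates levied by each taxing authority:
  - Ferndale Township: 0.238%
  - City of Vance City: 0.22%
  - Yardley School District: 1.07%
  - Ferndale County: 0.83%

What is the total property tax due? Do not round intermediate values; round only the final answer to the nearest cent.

Uncapped assessed value = $2,293,550 × 0.37 = $848,613.5
Cap limit = $858,800 × 1.06 = $910,328
Taxable assessed value = min($848,613.5, $910,328) = $848,613.5 (cap does not bind)
Ferndale Township: $848,613.5 × 0.00238 = $2,019.70013
City of Vance City: $848,613.5 × 0.0022 = $1,866.9497
Yardley School District: $848,613.5 × 0.0107 = $9,080.16445
Ferndale County: $848,613.5 × 0.0083 = $7,043.49205
Total = $20,010.30633

$20,010.31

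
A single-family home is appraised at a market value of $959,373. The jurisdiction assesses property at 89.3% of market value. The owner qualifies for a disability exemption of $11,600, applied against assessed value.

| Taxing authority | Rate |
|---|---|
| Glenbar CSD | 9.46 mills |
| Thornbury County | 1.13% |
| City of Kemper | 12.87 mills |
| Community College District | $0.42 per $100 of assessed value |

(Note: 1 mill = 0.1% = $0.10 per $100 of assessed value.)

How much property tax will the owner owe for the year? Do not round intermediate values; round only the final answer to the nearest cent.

Assessed value = $959,373 × 0.893 = $856,720.089
Taxable value = $856,720.089 − $11,600 = $845,120.089
Glenbar CSD: $845,120.089 × 0.00946 = $7,994.83604194
Thornbury County: $845,120.089 × 0.0113 = $9,549.8570057
City of Kemper: $845,120.089 × 0.01287 = $10,876.69554543
Community College District: $845,120.089 × 0.0042 = $3,549.5043738
Total = $31,970.89296687

$31,970.89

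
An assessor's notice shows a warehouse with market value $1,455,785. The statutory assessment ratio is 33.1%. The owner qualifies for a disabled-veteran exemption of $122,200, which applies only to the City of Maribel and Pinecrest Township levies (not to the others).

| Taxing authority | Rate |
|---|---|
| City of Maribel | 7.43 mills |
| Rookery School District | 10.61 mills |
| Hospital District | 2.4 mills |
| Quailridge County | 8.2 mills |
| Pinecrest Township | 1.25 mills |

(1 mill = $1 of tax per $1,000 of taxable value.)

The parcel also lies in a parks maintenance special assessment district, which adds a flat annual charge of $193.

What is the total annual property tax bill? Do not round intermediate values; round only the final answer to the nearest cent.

$13,535.24

Assessed value = $1,455,785 × 0.331 = $481,864.835
City of Maribel: ($481,864.835 − $122,200) × 0.00743 = $359,664.835 × 0.00743 = $2,672.30972405
Rookery School District: $481,864.835 × 0.01061 = $5,112.58589935
Hospital District: $481,864.835 × 0.0024 = $1,156.475604
Quailridge County: $481,864.835 × 0.0082 = $3,951.291647
Pinecrest Township: ($481,864.835 − $122,200) × 0.00125 = $359,664.835 × 0.00125 = $449.58104375
Levies subtotal = $13,342.24391815
Total = $13,342.24391815 + $193 = $13,535.24391815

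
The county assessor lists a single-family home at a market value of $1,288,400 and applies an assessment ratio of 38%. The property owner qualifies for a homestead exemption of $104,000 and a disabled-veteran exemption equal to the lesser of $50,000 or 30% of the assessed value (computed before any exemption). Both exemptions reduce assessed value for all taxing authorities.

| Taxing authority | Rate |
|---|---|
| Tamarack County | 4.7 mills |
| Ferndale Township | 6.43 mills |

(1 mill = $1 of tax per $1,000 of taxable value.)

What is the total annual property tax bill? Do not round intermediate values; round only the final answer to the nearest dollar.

Assessed value = $1,288,400 × 0.38 = $489,592
Disabled-veteran exemption = min($50,000, 30% × $489,592) = min($50,000, $146,877.6) = $50,000 (dollar cap binds)
Taxable value = $489,592 − $104,000 − $50,000 = $335,592
Tamarack County: $335,592 × 0.0047 = $1,577.2824
Ferndale Township: $335,592 × 0.00643 = $2,157.85656
Total = $3,735.13896

$3,735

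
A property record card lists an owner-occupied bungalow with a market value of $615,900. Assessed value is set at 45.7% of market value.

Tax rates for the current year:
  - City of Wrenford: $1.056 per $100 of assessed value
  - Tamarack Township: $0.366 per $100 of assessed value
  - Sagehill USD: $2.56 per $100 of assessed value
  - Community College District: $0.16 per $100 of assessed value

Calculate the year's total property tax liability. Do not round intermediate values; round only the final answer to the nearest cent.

$11,658.33

Assessed value = $615,900 × 0.457 = $281,466.3
City of Wrenford: $281,466.3 × 0.01056 = $2,972.284128
Tamarack Township: $281,466.3 × 0.00366 = $1,030.166658
Sagehill USD: $281,466.3 × 0.0256 = $7,205.53728
Community College District: $281,466.3 × 0.0016 = $450.34608
Total = $2,972.284128 + $1,030.166658 + $7,205.53728 + $450.34608 = $11,658.334146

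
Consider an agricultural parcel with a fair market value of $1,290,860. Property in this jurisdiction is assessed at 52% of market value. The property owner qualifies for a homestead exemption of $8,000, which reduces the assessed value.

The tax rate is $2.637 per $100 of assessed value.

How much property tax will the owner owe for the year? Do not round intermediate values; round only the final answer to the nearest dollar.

Assessed value = $1,290,860 × 0.52 = $671,247.2
Taxable value = $671,247.2 − $8,000 = $663,247.2
Tax = $663,247.2 × 0.02637 = $17,489.828664

$17,490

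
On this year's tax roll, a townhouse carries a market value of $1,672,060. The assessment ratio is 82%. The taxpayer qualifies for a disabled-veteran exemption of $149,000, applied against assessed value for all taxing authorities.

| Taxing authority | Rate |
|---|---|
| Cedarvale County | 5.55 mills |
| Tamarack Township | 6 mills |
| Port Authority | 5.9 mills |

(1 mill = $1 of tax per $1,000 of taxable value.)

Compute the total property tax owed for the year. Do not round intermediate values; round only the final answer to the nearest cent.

$21,325.46

Assessed value = $1,672,060 × 0.82 = $1,371,089.2
Taxable value = $1,371,089.2 − $149,000 = $1,222,089.2
Cedarvale County: $1,222,089.2 × 0.00555 = $6,782.59506
Tamarack Township: $1,222,089.2 × 0.006 = $7,332.5352
Port Authority: $1,222,089.2 × 0.0059 = $7,210.32628
Total = $6,782.59506 + $7,332.5352 + $7,210.32628 = $21,325.45654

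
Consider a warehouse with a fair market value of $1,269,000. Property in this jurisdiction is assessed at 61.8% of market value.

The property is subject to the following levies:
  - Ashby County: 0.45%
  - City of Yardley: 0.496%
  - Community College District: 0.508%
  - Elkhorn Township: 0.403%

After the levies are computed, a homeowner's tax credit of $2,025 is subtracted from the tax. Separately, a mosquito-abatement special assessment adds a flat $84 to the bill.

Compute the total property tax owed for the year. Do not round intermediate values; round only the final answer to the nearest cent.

Assessed value = $1,269,000 × 0.618 = $784,242
Ashby County: $784,242 × 0.0045 = $3,529.089
City of Yardley: $784,242 × 0.00496 = $3,889.84032
Community College District: $784,242 × 0.00508 = $3,983.94936
Elkhorn Township: $784,242 × 0.00403 = $3,160.49526
Levies subtotal = $14,563.37394
After credit = $14,563.37394 − $2,025 = $12,538.37394
Total = $12,538.37394 + $84 = $12,622.37394

$12,622.37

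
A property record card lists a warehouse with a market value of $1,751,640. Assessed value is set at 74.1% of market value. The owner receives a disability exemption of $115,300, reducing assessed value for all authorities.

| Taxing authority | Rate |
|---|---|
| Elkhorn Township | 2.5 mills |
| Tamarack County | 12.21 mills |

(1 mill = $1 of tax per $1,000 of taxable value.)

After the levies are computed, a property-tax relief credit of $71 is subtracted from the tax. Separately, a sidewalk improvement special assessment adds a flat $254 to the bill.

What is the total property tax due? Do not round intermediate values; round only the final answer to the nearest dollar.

$17,580

Assessed value = $1,751,640 × 0.741 = $1,297,965.24
Taxable value = $1,297,965.24 − $115,300 = $1,182,665.24
Elkhorn Township: $1,182,665.24 × 0.0025 = $2,956.6631
Tamarack County: $1,182,665.24 × 0.01221 = $14,440.3425804
Levies subtotal = $17,397.0056804
After credit = $17,397.0056804 − $71 = $17,326.0056804
Total = $17,326.0056804 + $254 = $17,580.0056804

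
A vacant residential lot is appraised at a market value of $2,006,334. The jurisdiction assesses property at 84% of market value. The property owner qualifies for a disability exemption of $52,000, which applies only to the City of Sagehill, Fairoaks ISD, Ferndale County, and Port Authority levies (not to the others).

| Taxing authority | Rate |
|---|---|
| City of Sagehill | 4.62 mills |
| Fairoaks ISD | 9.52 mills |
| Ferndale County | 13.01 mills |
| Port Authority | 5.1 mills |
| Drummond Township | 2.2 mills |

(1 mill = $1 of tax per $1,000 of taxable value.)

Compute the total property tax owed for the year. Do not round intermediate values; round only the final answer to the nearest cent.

$56,382.29

Assessed value = $2,006,334 × 0.84 = $1,685,320.56
City of Sagehill: ($1,685,320.56 − $52,000) × 0.00462 = $1,633,320.56 × 0.00462 = $7,545.9409872
Fairoaks ISD: ($1,685,320.56 − $52,000) × 0.00952 = $1,633,320.56 × 0.00952 = $15,549.2117312
Ferndale County: ($1,685,320.56 − $52,000) × 0.01301 = $1,633,320.56 × 0.01301 = $21,249.5004856
Port Authority: ($1,685,320.56 − $52,000) × 0.0051 = $1,633,320.56 × 0.0051 = $8,329.934856
Drummond Township: $1,685,320.56 × 0.0022 = $3,707.705232
Total = $56,382.293292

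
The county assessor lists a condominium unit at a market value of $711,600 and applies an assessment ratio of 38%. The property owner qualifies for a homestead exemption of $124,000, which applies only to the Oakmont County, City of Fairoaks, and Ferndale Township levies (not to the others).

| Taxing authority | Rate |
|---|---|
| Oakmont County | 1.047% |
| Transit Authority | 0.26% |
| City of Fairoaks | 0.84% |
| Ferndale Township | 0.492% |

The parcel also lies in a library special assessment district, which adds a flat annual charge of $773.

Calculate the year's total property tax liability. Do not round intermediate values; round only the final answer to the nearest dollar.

Assessed value = $711,600 × 0.38 = $270,408
Oakmont County: ($270,408 − $124,000) × 0.01047 = $146,408 × 0.01047 = $1,532.89176
Transit Authority: $270,408 × 0.0026 = $703.0608
City of Fairoaks: ($270,408 − $124,000) × 0.0084 = $146,408 × 0.0084 = $1,229.8272
Ferndale Township: ($270,408 − $124,000) × 0.00492 = $146,408 × 0.00492 = $720.32736
Levies subtotal = $4,186.10712
Total = $4,186.10712 + $773 = $4,959.10712

$4,959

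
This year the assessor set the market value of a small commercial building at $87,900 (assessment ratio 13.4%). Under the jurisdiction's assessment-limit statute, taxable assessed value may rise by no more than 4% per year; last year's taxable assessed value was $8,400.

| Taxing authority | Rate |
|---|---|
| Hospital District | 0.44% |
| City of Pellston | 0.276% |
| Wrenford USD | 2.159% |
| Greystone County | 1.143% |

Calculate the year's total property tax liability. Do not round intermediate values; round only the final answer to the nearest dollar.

Uncapped assessed value = $87,900 × 0.134 = $11,778.6
Cap limit = $8,400 × 1.04 = $8,736
Taxable assessed value = min($11,778.6, $8,736) = $8,736 (cap binds)
Hospital District: $8,736 × 0.0044 = $38.4384
City of Pellston: $8,736 × 0.00276 = $24.11136
Wrenford USD: $8,736 × 0.02159 = $188.61024
Greystone County: $8,736 × 0.01143 = $99.85248
Total = $351.01248

$351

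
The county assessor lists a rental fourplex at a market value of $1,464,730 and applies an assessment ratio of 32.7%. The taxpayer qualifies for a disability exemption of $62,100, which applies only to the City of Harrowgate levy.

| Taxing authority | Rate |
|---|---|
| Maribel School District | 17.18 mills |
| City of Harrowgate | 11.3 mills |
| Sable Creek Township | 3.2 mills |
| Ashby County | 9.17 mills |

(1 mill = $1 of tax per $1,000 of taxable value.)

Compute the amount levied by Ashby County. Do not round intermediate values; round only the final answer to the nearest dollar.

Assessed value = $1,464,730 × 0.327 = $478,966.71
Ashby County taxable value = $478,966.71 (exemption does not apply)
Ashby County levy = $478,966.71 × 0.00917 = $4,392.1247307

$4,392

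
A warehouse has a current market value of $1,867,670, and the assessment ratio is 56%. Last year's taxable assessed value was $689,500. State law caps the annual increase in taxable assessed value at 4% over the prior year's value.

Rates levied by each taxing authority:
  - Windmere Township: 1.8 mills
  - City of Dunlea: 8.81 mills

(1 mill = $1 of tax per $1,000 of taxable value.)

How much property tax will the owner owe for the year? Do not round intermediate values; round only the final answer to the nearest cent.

$7,608.22

Uncapped assessed value = $1,867,670 × 0.56 = $1,045,895.2
Cap limit = $689,500 × 1.04 = $717,080
Taxable assessed value = min($1,045,895.2, $717,080) = $717,080 (cap binds)
Windmere Township: $717,080 × 0.0018 = $1,290.744
City of Dunlea: $717,080 × 0.00881 = $6,317.4748
Total = $7,608.2188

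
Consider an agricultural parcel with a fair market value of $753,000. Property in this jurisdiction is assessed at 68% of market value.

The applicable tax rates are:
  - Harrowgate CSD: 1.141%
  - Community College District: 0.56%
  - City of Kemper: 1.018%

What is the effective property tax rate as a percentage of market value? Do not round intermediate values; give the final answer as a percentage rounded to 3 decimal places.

Assessed value = $753,000 × 0.68 = $512,040
Harrowgate CSD: $512,040 × 0.01141 = $5,842.3764
Community College District: $512,040 × 0.0056 = $2,867.424
City of Kemper: $512,040 × 0.01018 = $5,212.5672
Total tax = $13,922.3676
Effective rate = $13,922.3676 ÷ $753,000 = 1.849% of market value

1.849%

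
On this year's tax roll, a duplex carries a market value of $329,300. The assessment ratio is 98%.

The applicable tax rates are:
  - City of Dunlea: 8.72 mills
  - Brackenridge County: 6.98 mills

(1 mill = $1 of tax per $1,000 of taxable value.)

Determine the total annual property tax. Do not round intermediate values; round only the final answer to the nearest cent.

Assessed value = $329,300 × 0.98 = $322,714
City of Dunlea: $322,714 × 0.00872 = $2,814.06608
Brackenridge County: $322,714 × 0.00698 = $2,252.54372
Total = $2,814.06608 + $2,252.54372 = $5,066.6098

$5,066.61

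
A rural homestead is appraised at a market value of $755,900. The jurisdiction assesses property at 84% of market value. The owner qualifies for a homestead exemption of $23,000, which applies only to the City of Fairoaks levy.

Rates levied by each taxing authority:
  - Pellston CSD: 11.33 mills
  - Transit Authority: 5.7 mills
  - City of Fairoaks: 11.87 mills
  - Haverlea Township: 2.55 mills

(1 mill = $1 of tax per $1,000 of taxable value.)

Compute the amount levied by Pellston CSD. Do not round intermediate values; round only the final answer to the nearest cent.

$7,194.05

Assessed value = $755,900 × 0.84 = $634,956
Pellston CSD taxable value = $634,956 (exemption does not apply)
Pellston CSD levy = $634,956 × 0.01133 = $7,194.05148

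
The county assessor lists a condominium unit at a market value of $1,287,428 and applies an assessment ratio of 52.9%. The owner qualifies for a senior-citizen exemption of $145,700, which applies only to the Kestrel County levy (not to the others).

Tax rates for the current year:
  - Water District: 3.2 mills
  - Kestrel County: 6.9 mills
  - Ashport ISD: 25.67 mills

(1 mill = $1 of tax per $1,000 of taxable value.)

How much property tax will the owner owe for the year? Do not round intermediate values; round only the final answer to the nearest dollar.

Assessed value = $1,287,428 × 0.529 = $681,049.412
Water District: $681,049.412 × 0.0032 = $2,179.3581184
Kestrel County: ($681,049.412 − $145,700) × 0.0069 = $535,349.412 × 0.0069 = $3,693.9109428
Ashport ISD: $681,049.412 × 0.02567 = $17,482.53840604
Total = $23,355.80746724

$23,356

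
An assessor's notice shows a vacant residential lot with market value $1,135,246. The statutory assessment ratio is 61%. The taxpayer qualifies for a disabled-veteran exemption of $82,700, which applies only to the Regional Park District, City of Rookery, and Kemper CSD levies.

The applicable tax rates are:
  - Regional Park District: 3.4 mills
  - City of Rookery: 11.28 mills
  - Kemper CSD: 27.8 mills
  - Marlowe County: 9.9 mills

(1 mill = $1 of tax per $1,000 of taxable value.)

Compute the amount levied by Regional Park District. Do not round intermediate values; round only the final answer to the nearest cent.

$2,073.32

Assessed value = $1,135,246 × 0.61 = $692,500.06
Regional Park District taxable value = $692,500.06 − $82,700 = $609,800.06
Regional Park District levy = $609,800.06 × 0.0034 = $2,073.320204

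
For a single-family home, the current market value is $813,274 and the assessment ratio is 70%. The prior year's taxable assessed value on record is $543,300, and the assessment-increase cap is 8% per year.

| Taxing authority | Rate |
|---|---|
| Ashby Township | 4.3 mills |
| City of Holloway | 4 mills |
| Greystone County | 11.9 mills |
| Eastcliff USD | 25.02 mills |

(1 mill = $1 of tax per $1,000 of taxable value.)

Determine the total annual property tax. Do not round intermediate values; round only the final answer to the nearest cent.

Uncapped assessed value = $813,274 × 0.7 = $569,291.8
Cap limit = $543,300 × 1.08 = $586,764
Taxable assessed value = min($569,291.8, $586,764) = $569,291.8 (cap does not bind)
Ashby Township: $569,291.8 × 0.0043 = $2,447.95474
City of Holloway: $569,291.8 × 0.004 = $2,277.1672
Greystone County: $569,291.8 × 0.0119 = $6,774.57242
Eastcliff USD: $569,291.8 × 0.02502 = $14,243.680836
Total = $25,743.375196

$25,743.38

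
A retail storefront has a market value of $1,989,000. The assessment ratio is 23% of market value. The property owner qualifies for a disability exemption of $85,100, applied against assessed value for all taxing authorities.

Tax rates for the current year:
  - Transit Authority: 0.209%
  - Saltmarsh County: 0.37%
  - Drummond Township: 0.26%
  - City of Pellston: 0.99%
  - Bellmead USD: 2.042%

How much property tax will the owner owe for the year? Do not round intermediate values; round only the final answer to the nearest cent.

Assessed value = $1,989,000 × 0.23 = $457,470
Taxable value = $457,470 − $85,100 = $372,370
Transit Authority: $372,370 × 0.00209 = $778.2533
Saltmarsh County: $372,370 × 0.0037 = $1,377.769
Drummond Township: $372,370 × 0.0026 = $968.162
City of Pellston: $372,370 × 0.0099 = $3,686.463
Bellmead USD: $372,370 × 0.02042 = $7,603.7954
Total = $778.2533 + $1,377.769 + $968.162 + $3,686.463 + $7,603.7954 = $14,414.4427

$14,414.44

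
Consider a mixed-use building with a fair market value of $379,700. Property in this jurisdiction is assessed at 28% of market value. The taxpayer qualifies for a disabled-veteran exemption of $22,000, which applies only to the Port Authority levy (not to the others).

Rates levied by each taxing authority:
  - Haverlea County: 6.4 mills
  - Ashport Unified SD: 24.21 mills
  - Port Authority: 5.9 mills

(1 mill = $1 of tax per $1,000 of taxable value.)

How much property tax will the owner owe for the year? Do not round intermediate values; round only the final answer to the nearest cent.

Assessed value = $379,700 × 0.28 = $106,316
Haverlea County: $106,316 × 0.0064 = $680.4224
Ashport Unified SD: $106,316 × 0.02421 = $2,573.91036
Port Authority: ($106,316 − $22,000) × 0.0059 = $84,316 × 0.0059 = $497.4644
Total = $3,751.79716

$3,751.80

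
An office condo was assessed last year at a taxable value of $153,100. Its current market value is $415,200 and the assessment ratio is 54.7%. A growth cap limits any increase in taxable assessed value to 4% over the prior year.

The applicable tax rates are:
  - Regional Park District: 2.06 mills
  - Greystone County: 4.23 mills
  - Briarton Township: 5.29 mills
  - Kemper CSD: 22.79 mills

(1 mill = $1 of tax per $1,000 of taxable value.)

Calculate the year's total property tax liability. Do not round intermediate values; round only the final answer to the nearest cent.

Uncapped assessed value = $415,200 × 0.547 = $227,114.4
Cap limit = $153,100 × 1.04 = $159,224
Taxable assessed value = min($227,114.4, $159,224) = $159,224 (cap binds)
Regional Park District: $159,224 × 0.00206 = $328.00144
Greystone County: $159,224 × 0.00423 = $673.51752
Briarton Township: $159,224 × 0.00529 = $842.29496
Kemper CSD: $159,224 × 0.02279 = $3,628.71496
Total = $5,472.52888

$5,472.53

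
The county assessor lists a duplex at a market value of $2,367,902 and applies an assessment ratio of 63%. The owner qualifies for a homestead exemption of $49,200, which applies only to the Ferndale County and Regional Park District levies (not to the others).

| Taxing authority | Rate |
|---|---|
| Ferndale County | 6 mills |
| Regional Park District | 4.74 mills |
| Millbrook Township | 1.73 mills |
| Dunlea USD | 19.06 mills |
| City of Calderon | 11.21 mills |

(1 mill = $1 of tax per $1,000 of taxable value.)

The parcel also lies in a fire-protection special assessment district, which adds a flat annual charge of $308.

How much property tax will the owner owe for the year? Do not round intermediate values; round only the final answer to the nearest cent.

$63,538.19

Assessed value = $2,367,902 × 0.63 = $1,491,778.26
Ferndale County: ($1,491,778.26 − $49,200) × 0.006 = $1,442,578.26 × 0.006 = $8,655.46956
Regional Park District: ($1,491,778.26 − $49,200) × 0.00474 = $1,442,578.26 × 0.00474 = $6,837.8209524
Millbrook Township: $1,491,778.26 × 0.00173 = $2,580.7763898
Dunlea USD: $1,491,778.26 × 0.01906 = $28,433.2936356
City of Calderon: $1,491,778.26 × 0.01121 = $16,722.8342946
Levies subtotal = $63,230.1948324
Total = $63,230.1948324 + $308 = $63,538.1948324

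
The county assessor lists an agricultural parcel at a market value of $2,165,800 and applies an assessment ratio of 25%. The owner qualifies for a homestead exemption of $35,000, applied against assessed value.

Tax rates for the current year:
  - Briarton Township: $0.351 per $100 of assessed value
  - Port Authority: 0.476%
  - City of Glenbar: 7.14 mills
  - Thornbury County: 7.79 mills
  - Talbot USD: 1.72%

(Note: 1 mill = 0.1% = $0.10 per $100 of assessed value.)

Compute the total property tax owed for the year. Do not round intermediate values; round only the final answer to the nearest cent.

Assessed value = $2,165,800 × 0.25 = $541,450
Taxable value = $541,450 − $35,000 = $506,450
Briarton Township: $506,450 × 0.00351 = $1,777.6395
Port Authority: $506,450 × 0.00476 = $2,410.702
City of Glenbar: $506,450 × 0.00714 = $3,616.053
Thornbury County: $506,450 × 0.00779 = $3,945.2455
Talbot USD: $506,450 × 0.0172 = $8,710.94
Total = $20,460.58

$20,460.58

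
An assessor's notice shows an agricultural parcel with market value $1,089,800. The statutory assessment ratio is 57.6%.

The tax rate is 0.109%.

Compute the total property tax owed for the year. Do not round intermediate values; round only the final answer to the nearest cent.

Assessed value = $1,089,800 × 0.576 = $627,724.8
Tax = $627,724.8 × 0.00109 = $684.220032

$684.22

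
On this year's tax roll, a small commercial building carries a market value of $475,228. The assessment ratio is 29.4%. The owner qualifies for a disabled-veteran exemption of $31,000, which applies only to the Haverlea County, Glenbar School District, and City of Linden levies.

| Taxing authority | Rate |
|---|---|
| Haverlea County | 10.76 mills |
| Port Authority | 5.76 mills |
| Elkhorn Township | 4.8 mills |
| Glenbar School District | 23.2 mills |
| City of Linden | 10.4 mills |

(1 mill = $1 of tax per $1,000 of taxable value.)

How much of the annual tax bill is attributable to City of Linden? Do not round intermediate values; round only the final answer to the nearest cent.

Assessed value = $475,228 × 0.294 = $139,717.032
City of Linden taxable value = $139,717.032 − $31,000 = $108,717.032
City of Linden levy = $108,717.032 × 0.0104 = $1,130.6571328

$1,130.66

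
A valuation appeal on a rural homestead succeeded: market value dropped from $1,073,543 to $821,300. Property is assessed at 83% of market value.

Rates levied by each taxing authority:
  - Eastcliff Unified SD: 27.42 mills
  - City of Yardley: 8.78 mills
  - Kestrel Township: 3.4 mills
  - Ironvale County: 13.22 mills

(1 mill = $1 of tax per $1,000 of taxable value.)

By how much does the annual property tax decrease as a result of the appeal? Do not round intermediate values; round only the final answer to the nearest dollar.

Old assessed value = $1,073,543 × 0.83 = $891,040.69
New assessed value = $821,300 × 0.83 = $681,679
Combined rate = 0.02742 + 0.00878 + 0.0034 + 0.01322 = 0.05282
Old tax = $891,040.69 × 0.05282 = $47,064.7692458
New tax = $681,679 × 0.05282 = $36,006.28478
Reduction = $47,064.7692458 − $36,006.28478 = $11,058.4844658

$11,058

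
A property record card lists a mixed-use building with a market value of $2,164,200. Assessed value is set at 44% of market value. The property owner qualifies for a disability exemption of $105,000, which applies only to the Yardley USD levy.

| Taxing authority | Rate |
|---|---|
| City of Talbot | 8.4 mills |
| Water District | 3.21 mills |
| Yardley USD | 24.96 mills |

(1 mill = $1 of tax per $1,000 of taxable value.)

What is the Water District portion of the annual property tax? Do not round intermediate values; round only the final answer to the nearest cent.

$3,056.72

Assessed value = $2,164,200 × 0.44 = $952,248
Water District taxable value = $952,248 (exemption does not apply)
Water District levy = $952,248 × 0.00321 = $3,056.71608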